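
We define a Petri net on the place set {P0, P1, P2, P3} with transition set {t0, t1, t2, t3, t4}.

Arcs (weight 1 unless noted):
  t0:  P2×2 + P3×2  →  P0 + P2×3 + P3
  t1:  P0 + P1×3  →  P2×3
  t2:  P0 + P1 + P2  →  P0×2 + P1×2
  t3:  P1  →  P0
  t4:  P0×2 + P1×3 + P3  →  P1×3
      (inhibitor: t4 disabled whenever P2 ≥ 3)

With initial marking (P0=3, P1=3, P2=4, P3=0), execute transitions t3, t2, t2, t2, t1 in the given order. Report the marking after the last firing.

(P0=6, P1=2, P2=4, P3=0)

step 1: fire t3:  (P0=3, P1=3, P2=4, P3=0) → (P0=4, P1=2, P2=4, P3=0)
step 2: fire t2:  (P0=4, P1=2, P2=4, P3=0) → (P0=5, P1=3, P2=3, P3=0)
step 3: fire t2:  (P0=5, P1=3, P2=3, P3=0) → (P0=6, P1=4, P2=2, P3=0)
step 4: fire t2:  (P0=6, P1=4, P2=2, P3=0) → (P0=7, P1=5, P2=1, P3=0)
step 5: fire t1:  (P0=7, P1=5, P2=1, P3=0) → (P0=6, P1=2, P2=4, P3=0)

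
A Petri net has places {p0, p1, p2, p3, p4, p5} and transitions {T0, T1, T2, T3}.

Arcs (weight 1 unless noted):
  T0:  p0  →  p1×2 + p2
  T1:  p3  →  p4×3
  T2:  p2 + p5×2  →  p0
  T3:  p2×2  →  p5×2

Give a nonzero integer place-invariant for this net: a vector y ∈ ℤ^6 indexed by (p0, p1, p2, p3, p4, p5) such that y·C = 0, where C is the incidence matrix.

Incidence matrix C (rows=places, cols=transitions):
       T0   T1   T2   T3
   p0  -1    0    1    0
   p1   2    0    0    0
   p2   1    0   -1   -2
   p3   0   -1    0    0
   p4   0    3    0    0
   p5   0    0   -2    2

Candidate y = [0, 0, 0, 3, 1, 0]; check y·C column-wise:
  col T0: 0·-1 + 0·2 + 0·1 + 3·0 + 1·0 = 0
  col T1: 3·-1 + 1·3 = 0
  col T2: 0·1 + 0·-1 + 3·0 + 1·0 + 0·-2 = 0
  col T3: 0·-2 + 3·0 + 1·0 + 0·2 = 0

y = (p0:0, p1:0, p2:0, p3:3, p4:1, p5:0)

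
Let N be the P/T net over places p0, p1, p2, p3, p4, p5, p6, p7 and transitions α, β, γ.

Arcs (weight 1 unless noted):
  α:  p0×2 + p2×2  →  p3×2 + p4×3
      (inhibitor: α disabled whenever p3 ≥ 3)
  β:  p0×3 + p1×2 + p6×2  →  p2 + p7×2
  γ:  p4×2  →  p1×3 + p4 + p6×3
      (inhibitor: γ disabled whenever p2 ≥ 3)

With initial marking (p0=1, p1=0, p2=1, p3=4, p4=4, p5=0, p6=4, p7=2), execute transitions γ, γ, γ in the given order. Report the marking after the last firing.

(p0=1, p1=9, p2=1, p3=4, p4=1, p5=0, p6=13, p7=2)

step 1: fire γ:  (p0=1, p1=0, p2=1, p3=4, p4=4, p5=0, p6=4, p7=2) → (p0=1, p1=3, p2=1, p3=4, p4=3, p5=0, p6=7, p7=2)
step 2: fire γ:  (p0=1, p1=3, p2=1, p3=4, p4=3, p5=0, p6=7, p7=2) → (p0=1, p1=6, p2=1, p3=4, p4=2, p5=0, p6=10, p7=2)
step 3: fire γ:  (p0=1, p1=6, p2=1, p3=4, p4=2, p5=0, p6=10, p7=2) → (p0=1, p1=9, p2=1, p3=4, p4=1, p5=0, p6=13, p7=2)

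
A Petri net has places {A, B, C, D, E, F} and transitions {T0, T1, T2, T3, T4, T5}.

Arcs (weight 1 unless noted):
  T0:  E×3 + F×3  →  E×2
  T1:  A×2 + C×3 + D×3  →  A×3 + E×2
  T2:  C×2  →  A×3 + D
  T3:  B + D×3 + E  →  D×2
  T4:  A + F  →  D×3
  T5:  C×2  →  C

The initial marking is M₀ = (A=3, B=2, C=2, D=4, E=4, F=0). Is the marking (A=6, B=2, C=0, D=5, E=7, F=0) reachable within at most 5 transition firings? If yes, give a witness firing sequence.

NO — not reachable within 5 firings

depth 0: 1 marking
depth 1: 4 markings reached so far
depth 2: 7 markings reached so far
depth 3: 9 markings reached so far
depth 4: 9 markings reached so far
(frontier empty at depth 4; search complete)
target is not among the 9 markings reachable within 5 steps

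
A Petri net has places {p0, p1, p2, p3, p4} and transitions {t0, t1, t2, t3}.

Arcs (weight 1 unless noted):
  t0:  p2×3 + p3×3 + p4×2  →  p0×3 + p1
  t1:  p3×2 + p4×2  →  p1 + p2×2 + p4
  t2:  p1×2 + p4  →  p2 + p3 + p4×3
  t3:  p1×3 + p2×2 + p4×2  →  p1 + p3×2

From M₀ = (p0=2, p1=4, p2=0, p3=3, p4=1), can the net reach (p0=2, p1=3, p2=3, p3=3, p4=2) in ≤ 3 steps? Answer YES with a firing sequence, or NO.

depth 0: 1 marking
depth 1: 2 markings reached so far
depth 2: 4 markings reached so far
depth 3: 7 markings reached so far
target is not among the 7 markings reachable within 3 steps

NO — not reachable within 3 firings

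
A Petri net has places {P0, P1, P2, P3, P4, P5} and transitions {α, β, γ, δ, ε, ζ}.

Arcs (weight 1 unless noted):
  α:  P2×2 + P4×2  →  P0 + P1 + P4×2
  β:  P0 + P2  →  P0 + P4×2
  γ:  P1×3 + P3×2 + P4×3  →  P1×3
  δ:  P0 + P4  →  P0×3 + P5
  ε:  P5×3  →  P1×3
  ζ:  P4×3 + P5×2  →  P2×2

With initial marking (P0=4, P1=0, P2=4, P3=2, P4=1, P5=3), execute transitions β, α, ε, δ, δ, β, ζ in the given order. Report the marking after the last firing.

step 1: fire β:  (P0=4, P1=0, P2=4, P3=2, P4=1, P5=3) → (P0=4, P1=0, P2=3, P3=2, P4=3, P5=3)
step 2: fire α:  (P0=4, P1=0, P2=3, P3=2, P4=3, P5=3) → (P0=5, P1=1, P2=1, P3=2, P4=3, P5=3)
step 3: fire ε:  (P0=5, P1=1, P2=1, P3=2, P4=3, P5=3) → (P0=5, P1=4, P2=1, P3=2, P4=3, P5=0)
step 4: fire δ:  (P0=5, P1=4, P2=1, P3=2, P4=3, P5=0) → (P0=7, P1=4, P2=1, P3=2, P4=2, P5=1)
step 5: fire δ:  (P0=7, P1=4, P2=1, P3=2, P4=2, P5=1) → (P0=9, P1=4, P2=1, P3=2, P4=1, P5=2)
step 6: fire β:  (P0=9, P1=4, P2=1, P3=2, P4=1, P5=2) → (P0=9, P1=4, P2=0, P3=2, P4=3, P5=2)
step 7: fire ζ:  (P0=9, P1=4, P2=0, P3=2, P4=3, P5=2) → (P0=9, P1=4, P2=2, P3=2, P4=0, P5=0)

(P0=9, P1=4, P2=2, P3=2, P4=0, P5=0)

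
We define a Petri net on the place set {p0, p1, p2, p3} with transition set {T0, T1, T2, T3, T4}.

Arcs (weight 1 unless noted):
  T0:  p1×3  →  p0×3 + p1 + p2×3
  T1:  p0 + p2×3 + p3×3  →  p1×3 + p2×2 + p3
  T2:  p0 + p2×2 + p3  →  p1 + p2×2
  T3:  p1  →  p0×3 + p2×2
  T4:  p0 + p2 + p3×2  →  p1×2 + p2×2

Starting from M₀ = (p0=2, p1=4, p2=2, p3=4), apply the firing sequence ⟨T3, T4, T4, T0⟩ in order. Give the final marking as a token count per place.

step 1: fire T3:  (p0=2, p1=4, p2=2, p3=4) → (p0=5, p1=3, p2=4, p3=4)
step 2: fire T4:  (p0=5, p1=3, p2=4, p3=4) → (p0=4, p1=5, p2=5, p3=2)
step 3: fire T4:  (p0=4, p1=5, p2=5, p3=2) → (p0=3, p1=7, p2=6, p3=0)
step 4: fire T0:  (p0=3, p1=7, p2=6, p3=0) → (p0=6, p1=5, p2=9, p3=0)

(p0=6, p1=5, p2=9, p3=0)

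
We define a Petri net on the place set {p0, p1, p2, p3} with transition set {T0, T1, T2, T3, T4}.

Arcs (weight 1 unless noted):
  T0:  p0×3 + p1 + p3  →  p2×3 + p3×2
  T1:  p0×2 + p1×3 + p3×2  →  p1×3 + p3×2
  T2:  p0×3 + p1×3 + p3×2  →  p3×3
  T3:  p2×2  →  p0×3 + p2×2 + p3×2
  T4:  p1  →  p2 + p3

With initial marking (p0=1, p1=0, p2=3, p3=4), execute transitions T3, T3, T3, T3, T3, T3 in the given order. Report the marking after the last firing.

step 1: fire T3:  (p0=1, p1=0, p2=3, p3=4) → (p0=4, p1=0, p2=3, p3=6)
step 2: fire T3:  (p0=4, p1=0, p2=3, p3=6) → (p0=7, p1=0, p2=3, p3=8)
step 3: fire T3:  (p0=7, p1=0, p2=3, p3=8) → (p0=10, p1=0, p2=3, p3=10)
step 4: fire T3:  (p0=10, p1=0, p2=3, p3=10) → (p0=13, p1=0, p2=3, p3=12)
step 5: fire T3:  (p0=13, p1=0, p2=3, p3=12) → (p0=16, p1=0, p2=3, p3=14)
step 6: fire T3:  (p0=16, p1=0, p2=3, p3=14) → (p0=19, p1=0, p2=3, p3=16)

(p0=19, p1=0, p2=3, p3=16)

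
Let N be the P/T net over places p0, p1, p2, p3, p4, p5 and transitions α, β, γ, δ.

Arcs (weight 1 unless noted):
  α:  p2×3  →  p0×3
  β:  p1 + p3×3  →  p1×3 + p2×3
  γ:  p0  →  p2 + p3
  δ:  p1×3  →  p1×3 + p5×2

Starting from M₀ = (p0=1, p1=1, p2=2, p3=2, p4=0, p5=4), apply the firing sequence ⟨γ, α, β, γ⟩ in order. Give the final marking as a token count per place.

(p0=2, p1=3, p2=4, p3=1, p4=0, p5=4)

step 1: fire γ:  (p0=1, p1=1, p2=2, p3=2, p4=0, p5=4) → (p0=0, p1=1, p2=3, p3=3, p4=0, p5=4)
step 2: fire α:  (p0=0, p1=1, p2=3, p3=3, p4=0, p5=4) → (p0=3, p1=1, p2=0, p3=3, p4=0, p5=4)
step 3: fire β:  (p0=3, p1=1, p2=0, p3=3, p4=0, p5=4) → (p0=3, p1=3, p2=3, p3=0, p4=0, p5=4)
step 4: fire γ:  (p0=3, p1=3, p2=3, p3=0, p4=0, p5=4) → (p0=2, p1=3, p2=4, p3=1, p4=0, p5=4)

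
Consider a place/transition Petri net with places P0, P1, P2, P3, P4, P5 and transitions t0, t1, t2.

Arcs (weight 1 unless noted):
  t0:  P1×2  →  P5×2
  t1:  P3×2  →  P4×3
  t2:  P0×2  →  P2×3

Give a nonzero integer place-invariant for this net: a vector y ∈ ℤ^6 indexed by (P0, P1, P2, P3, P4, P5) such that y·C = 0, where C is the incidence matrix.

Incidence matrix C (rows=places, cols=transitions):
       t0   t1   t2
   P0   0    0   -2
   P1  -2    0    0
   P2   0    0    3
   P3   0   -2    0
   P4   0    3    0
   P5   2    0    0

Candidate y = [3, 0, 2, 0, 0, 0]; check y·C column-wise:
  col t0: 3·0 + 0·-2 + 2·0 + 0·2 = 0
  col t1: 3·0 + 2·0 + 0·-2 + 0·3 = 0
  col t2: 3·-2 + 2·3 = 0

y = (P0:3, P1:0, P2:2, P3:0, P4:0, P5:0)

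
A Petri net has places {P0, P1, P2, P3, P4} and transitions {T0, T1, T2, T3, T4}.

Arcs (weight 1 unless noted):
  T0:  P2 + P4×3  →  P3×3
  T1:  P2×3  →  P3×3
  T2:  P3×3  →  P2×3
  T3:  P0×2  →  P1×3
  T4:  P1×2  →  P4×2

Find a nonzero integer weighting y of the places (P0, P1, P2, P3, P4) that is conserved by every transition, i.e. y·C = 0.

Incidence matrix C (rows=places, cols=transitions):
       T0   T1   T2   T3   T4
   P0   0    0    0   -2    0
   P1   0    0    0    3   -2
   P2  -1   -3    3    0    0
   P3   3    3   -3    0    0
   P4  -3    0    0    0    2

Candidate y = [3, 2, 3, 3, 2]; check y·C column-wise:
  col T0: 3·0 + 2·0 + 3·-1 + 3·3 + 2·-3 = 0
  col T1: 3·0 + 2·0 + 3·-3 + 3·3 + 2·0 = 0
  col T2: 3·0 + 2·0 + 3·3 + 3·-3 + 2·0 = 0
  col T3: 3·-2 + 2·3 + 3·0 + 3·0 + 2·0 = 0
  col T4: 3·0 + 2·-2 + 3·0 + 3·0 + 2·2 = 0

y = (P0:3, P1:2, P2:3, P3:3, P4:2)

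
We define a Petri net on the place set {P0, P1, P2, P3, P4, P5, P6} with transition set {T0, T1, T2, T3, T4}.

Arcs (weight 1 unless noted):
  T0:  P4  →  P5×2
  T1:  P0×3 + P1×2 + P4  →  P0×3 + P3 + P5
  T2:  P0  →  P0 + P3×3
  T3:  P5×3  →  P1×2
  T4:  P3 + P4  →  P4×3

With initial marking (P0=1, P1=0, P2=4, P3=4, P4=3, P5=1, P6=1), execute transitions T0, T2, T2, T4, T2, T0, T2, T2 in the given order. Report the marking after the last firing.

step 1: fire T0:  (P0=1, P1=0, P2=4, P3=4, P4=3, P5=1, P6=1) → (P0=1, P1=0, P2=4, P3=4, P4=2, P5=3, P6=1)
step 2: fire T2:  (P0=1, P1=0, P2=4, P3=4, P4=2, P5=3, P6=1) → (P0=1, P1=0, P2=4, P3=7, P4=2, P5=3, P6=1)
step 3: fire T2:  (P0=1, P1=0, P2=4, P3=7, P4=2, P5=3, P6=1) → (P0=1, P1=0, P2=4, P3=10, P4=2, P5=3, P6=1)
step 4: fire T4:  (P0=1, P1=0, P2=4, P3=10, P4=2, P5=3, P6=1) → (P0=1, P1=0, P2=4, P3=9, P4=4, P5=3, P6=1)
step 5: fire T2:  (P0=1, P1=0, P2=4, P3=9, P4=4, P5=3, P6=1) → (P0=1, P1=0, P2=4, P3=12, P4=4, P5=3, P6=1)
step 6: fire T0:  (P0=1, P1=0, P2=4, P3=12, P4=4, P5=3, P6=1) → (P0=1, P1=0, P2=4, P3=12, P4=3, P5=5, P6=1)
step 7: fire T2:  (P0=1, P1=0, P2=4, P3=12, P4=3, P5=5, P6=1) → (P0=1, P1=0, P2=4, P3=15, P4=3, P5=5, P6=1)
step 8: fire T2:  (P0=1, P1=0, P2=4, P3=15, P4=3, P5=5, P6=1) → (P0=1, P1=0, P2=4, P3=18, P4=3, P5=5, P6=1)

(P0=1, P1=0, P2=4, P3=18, P4=3, P5=5, P6=1)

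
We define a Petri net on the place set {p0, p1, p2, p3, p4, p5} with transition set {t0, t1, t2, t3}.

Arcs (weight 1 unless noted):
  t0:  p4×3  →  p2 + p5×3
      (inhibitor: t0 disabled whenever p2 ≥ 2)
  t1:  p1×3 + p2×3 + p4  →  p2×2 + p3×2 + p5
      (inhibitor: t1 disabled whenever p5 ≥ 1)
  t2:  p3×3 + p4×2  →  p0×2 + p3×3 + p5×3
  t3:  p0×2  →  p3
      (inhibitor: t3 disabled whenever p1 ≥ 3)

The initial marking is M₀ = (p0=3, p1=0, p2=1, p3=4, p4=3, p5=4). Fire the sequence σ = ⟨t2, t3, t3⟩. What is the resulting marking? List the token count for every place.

(p0=1, p1=0, p2=1, p3=6, p4=1, p5=7)

step 1: fire t2:  (p0=3, p1=0, p2=1, p3=4, p4=3, p5=4) → (p0=5, p1=0, p2=1, p3=4, p4=1, p5=7)
step 2: fire t3:  (p0=5, p1=0, p2=1, p3=4, p4=1, p5=7) → (p0=3, p1=0, p2=1, p3=5, p4=1, p5=7)
step 3: fire t3:  (p0=3, p1=0, p2=1, p3=5, p4=1, p5=7) → (p0=1, p1=0, p2=1, p3=6, p4=1, p5=7)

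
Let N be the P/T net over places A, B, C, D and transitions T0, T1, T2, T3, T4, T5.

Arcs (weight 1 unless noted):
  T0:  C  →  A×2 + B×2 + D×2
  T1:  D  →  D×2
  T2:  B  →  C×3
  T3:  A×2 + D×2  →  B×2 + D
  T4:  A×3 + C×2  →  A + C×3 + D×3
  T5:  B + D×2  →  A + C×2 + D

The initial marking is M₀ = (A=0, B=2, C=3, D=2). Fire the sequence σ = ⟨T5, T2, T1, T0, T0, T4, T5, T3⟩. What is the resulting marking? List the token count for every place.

(A=2, B=5, C=9, D=7)

step 1: fire T5:  (A=0, B=2, C=3, D=2) → (A=1, B=1, C=5, D=1)
step 2: fire T2:  (A=1, B=1, C=5, D=1) → (A=1, B=0, C=8, D=1)
step 3: fire T1:  (A=1, B=0, C=8, D=1) → (A=1, B=0, C=8, D=2)
step 4: fire T0:  (A=1, B=0, C=8, D=2) → (A=3, B=2, C=7, D=4)
step 5: fire T0:  (A=3, B=2, C=7, D=4) → (A=5, B=4, C=6, D=6)
step 6: fire T4:  (A=5, B=4, C=6, D=6) → (A=3, B=4, C=7, D=9)
step 7: fire T5:  (A=3, B=4, C=7, D=9) → (A=4, B=3, C=9, D=8)
step 8: fire T3:  (A=4, B=3, C=9, D=8) → (A=2, B=5, C=9, D=7)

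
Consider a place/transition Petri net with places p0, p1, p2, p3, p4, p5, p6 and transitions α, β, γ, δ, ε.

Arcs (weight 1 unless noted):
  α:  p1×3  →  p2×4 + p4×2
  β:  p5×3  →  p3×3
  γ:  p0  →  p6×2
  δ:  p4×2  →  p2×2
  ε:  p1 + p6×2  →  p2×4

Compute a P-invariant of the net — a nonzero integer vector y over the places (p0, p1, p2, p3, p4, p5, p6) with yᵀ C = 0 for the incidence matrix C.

Incidence matrix C (rows=places, cols=transitions):
        α    β    γ    δ    ε
   p0   0    0   -1    0    0
   p1  -3    0    0    0   -1
   p2   4    0    0    2    4
   p3   0    3    0    0    0
   p4   2    0    0   -2    0
   p5   0   -3    0    0    0
   p6   0    0    2    0   -2

Candidate y = [0, 0, 0, 1, 0, 1, 0]; check y·C column-wise:
  col α: 0·-3 + 0·4 + 1·0 + 0·2 + 1·0 = 0
  col β: 1·3 + 1·-3 = 0
  col γ: 0·-1 + 1·0 + 1·0 + 0·2 = 0
  col δ: 0·2 + 1·0 + 0·-2 + 1·0 = 0
  col ε: 0·-1 + 0·4 + 1·0 + 1·0 + 0·-2 = 0

y = (p0:0, p1:0, p2:0, p3:1, p4:0, p5:1, p6:0)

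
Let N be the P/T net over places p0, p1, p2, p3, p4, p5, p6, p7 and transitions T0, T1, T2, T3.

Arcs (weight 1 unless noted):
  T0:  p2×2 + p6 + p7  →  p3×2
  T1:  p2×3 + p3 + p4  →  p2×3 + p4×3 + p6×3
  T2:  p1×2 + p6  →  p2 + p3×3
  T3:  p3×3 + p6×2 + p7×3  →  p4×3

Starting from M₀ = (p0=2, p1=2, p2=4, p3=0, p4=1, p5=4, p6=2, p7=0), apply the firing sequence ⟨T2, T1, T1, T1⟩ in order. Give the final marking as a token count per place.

step 1: fire T2:  (p0=2, p1=2, p2=4, p3=0, p4=1, p5=4, p6=2, p7=0) → (p0=2, p1=0, p2=5, p3=3, p4=1, p5=4, p6=1, p7=0)
step 2: fire T1:  (p0=2, p1=0, p2=5, p3=3, p4=1, p5=4, p6=1, p7=0) → (p0=2, p1=0, p2=5, p3=2, p4=3, p5=4, p6=4, p7=0)
step 3: fire T1:  (p0=2, p1=0, p2=5, p3=2, p4=3, p5=4, p6=4, p7=0) → (p0=2, p1=0, p2=5, p3=1, p4=5, p5=4, p6=7, p7=0)
step 4: fire T1:  (p0=2, p1=0, p2=5, p3=1, p4=5, p5=4, p6=7, p7=0) → (p0=2, p1=0, p2=5, p3=0, p4=7, p5=4, p6=10, p7=0)

(p0=2, p1=0, p2=5, p3=0, p4=7, p5=4, p6=10, p7=0)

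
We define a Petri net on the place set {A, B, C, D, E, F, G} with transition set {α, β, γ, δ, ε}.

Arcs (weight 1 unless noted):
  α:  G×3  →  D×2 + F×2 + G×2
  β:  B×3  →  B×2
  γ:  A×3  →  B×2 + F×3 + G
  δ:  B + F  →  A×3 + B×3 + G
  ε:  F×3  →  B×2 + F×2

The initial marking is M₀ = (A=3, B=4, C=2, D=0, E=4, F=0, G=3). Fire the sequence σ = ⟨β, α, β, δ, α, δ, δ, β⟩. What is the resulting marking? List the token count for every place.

(A=12, B=7, C=2, D=4, E=4, F=1, G=4)

step 1: fire β:  (A=3, B=4, C=2, D=0, E=4, F=0, G=3) → (A=3, B=3, C=2, D=0, E=4, F=0, G=3)
step 2: fire α:  (A=3, B=3, C=2, D=0, E=4, F=0, G=3) → (A=3, B=3, C=2, D=2, E=4, F=2, G=2)
step 3: fire β:  (A=3, B=3, C=2, D=2, E=4, F=2, G=2) → (A=3, B=2, C=2, D=2, E=4, F=2, G=2)
step 4: fire δ:  (A=3, B=2, C=2, D=2, E=4, F=2, G=2) → (A=6, B=4, C=2, D=2, E=4, F=1, G=3)
step 5: fire α:  (A=6, B=4, C=2, D=2, E=4, F=1, G=3) → (A=6, B=4, C=2, D=4, E=4, F=3, G=2)
step 6: fire δ:  (A=6, B=4, C=2, D=4, E=4, F=3, G=2) → (A=9, B=6, C=2, D=4, E=4, F=2, G=3)
step 7: fire δ:  (A=9, B=6, C=2, D=4, E=4, F=2, G=3) → (A=12, B=8, C=2, D=4, E=4, F=1, G=4)
step 8: fire β:  (A=12, B=8, C=2, D=4, E=4, F=1, G=4) → (A=12, B=7, C=2, D=4, E=4, F=1, G=4)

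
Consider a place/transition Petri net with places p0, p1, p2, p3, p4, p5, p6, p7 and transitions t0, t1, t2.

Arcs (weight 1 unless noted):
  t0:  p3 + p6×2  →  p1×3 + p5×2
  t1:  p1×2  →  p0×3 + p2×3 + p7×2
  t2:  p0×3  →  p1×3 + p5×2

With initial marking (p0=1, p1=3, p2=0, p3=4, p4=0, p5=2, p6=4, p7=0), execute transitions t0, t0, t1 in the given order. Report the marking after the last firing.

step 1: fire t0:  (p0=1, p1=3, p2=0, p3=4, p4=0, p5=2, p6=4, p7=0) → (p0=1, p1=6, p2=0, p3=3, p4=0, p5=4, p6=2, p7=0)
step 2: fire t0:  (p0=1, p1=6, p2=0, p3=3, p4=0, p5=4, p6=2, p7=0) → (p0=1, p1=9, p2=0, p3=2, p4=0, p5=6, p6=0, p7=0)
step 3: fire t1:  (p0=1, p1=9, p2=0, p3=2, p4=0, p5=6, p6=0, p7=0) → (p0=4, p1=7, p2=3, p3=2, p4=0, p5=6, p6=0, p7=2)

(p0=4, p1=7, p2=3, p3=2, p4=0, p5=6, p6=0, p7=2)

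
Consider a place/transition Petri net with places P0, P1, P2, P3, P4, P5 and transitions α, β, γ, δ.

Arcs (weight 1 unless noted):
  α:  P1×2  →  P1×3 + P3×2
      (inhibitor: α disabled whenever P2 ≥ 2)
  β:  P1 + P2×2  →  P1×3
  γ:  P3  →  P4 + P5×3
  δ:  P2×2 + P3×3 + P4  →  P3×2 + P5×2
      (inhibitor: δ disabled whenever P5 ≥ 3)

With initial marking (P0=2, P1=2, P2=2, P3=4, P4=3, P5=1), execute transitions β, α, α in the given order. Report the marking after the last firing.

(P0=2, P1=6, P2=0, P3=8, P4=3, P5=1)

step 1: fire β:  (P0=2, P1=2, P2=2, P3=4, P4=3, P5=1) → (P0=2, P1=4, P2=0, P3=4, P4=3, P5=1)
step 2: fire α:  (P0=2, P1=4, P2=0, P3=4, P4=3, P5=1) → (P0=2, P1=5, P2=0, P3=6, P4=3, P5=1)
step 3: fire α:  (P0=2, P1=5, P2=0, P3=6, P4=3, P5=1) → (P0=2, P1=6, P2=0, P3=8, P4=3, P5=1)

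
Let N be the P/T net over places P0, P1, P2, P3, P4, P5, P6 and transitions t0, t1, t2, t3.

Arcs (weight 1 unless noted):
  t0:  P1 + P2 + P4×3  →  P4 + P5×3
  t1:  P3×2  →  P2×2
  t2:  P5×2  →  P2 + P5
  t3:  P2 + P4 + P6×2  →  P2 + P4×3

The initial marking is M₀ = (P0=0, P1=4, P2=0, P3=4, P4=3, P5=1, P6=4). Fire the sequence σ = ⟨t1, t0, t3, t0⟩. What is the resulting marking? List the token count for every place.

step 1: fire t1:  (P0=0, P1=4, P2=0, P3=4, P4=3, P5=1, P6=4) → (P0=0, P1=4, P2=2, P3=2, P4=3, P5=1, P6=4)
step 2: fire t0:  (P0=0, P1=4, P2=2, P3=2, P4=3, P5=1, P6=4) → (P0=0, P1=3, P2=1, P3=2, P4=1, P5=4, P6=4)
step 3: fire t3:  (P0=0, P1=3, P2=1, P3=2, P4=1, P5=4, P6=4) → (P0=0, P1=3, P2=1, P3=2, P4=3, P5=4, P6=2)
step 4: fire t0:  (P0=0, P1=3, P2=1, P3=2, P4=3, P5=4, P6=2) → (P0=0, P1=2, P2=0, P3=2, P4=1, P5=7, P6=2)

(P0=0, P1=2, P2=0, P3=2, P4=1, P5=7, P6=2)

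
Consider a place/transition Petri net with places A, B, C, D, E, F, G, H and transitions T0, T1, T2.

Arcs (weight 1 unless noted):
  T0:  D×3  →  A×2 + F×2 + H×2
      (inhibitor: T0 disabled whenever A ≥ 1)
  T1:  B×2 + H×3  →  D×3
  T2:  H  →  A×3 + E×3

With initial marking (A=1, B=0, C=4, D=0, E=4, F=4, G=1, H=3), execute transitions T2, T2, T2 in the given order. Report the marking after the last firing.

step 1: fire T2:  (A=1, B=0, C=4, D=0, E=4, F=4, G=1, H=3) → (A=4, B=0, C=4, D=0, E=7, F=4, G=1, H=2)
step 2: fire T2:  (A=4, B=0, C=4, D=0, E=7, F=4, G=1, H=2) → (A=7, B=0, C=4, D=0, E=10, F=4, G=1, H=1)
step 3: fire T2:  (A=7, B=0, C=4, D=0, E=10, F=4, G=1, H=1) → (A=10, B=0, C=4, D=0, E=13, F=4, G=1, H=0)

(A=10, B=0, C=4, D=0, E=13, F=4, G=1, H=0)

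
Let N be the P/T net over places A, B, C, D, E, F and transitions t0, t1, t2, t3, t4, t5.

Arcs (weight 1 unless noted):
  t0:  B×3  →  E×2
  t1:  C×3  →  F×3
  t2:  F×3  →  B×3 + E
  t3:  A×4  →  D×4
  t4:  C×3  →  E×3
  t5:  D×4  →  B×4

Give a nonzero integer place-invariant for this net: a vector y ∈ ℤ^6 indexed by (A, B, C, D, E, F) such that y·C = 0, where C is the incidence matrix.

Incidence matrix C (rows=places, cols=transitions):
       t0   t1   t2   t3   t4   t5
    A   0    0    0   -4    0    0
    B  -3    0    3    0    0    4
    C   0   -3    0    0   -3    0
    D   0    0    0    4    0   -4
    E   2    0    1    0    3    0
    F   0    3   -3    0    0    0

Candidate y = [2, 2, 3, 2, 3, 3]; check y·C column-wise:
  col t0: 2·0 + 2·-3 + 3·0 + 2·0 + 3·2 + 3·0 = 0
  col t1: 2·0 + 2·0 + 3·-3 + 2·0 + 3·0 + 3·3 = 0
  col t2: 2·0 + 2·3 + 3·0 + 2·0 + 3·1 + 3·-3 = 0
  col t3: 2·-4 + 2·0 + 3·0 + 2·4 + 3·0 + 3·0 = 0
  col t4: 2·0 + 2·0 + 3·-3 + 2·0 + 3·3 + 3·0 = 0
  col t5: 2·0 + 2·4 + 3·0 + 2·-4 + 3·0 + 3·0 = 0

y = (A:2, B:2, C:3, D:2, E:3, F:3)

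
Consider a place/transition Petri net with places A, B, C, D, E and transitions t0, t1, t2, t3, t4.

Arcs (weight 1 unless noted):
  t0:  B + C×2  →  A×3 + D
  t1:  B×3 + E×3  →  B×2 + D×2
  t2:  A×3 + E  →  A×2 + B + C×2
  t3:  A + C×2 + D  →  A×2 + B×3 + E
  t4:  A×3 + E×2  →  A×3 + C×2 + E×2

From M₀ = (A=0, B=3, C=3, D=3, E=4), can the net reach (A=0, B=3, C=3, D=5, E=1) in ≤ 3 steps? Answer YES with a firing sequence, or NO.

depth 0: 1 marking
depth 1: 3 markings reached so far
depth 2: 6 markings reached so far
depth 3: 13 markings reached so far
target is not among the 13 markings reachable within 3 steps

NO — not reachable within 3 firings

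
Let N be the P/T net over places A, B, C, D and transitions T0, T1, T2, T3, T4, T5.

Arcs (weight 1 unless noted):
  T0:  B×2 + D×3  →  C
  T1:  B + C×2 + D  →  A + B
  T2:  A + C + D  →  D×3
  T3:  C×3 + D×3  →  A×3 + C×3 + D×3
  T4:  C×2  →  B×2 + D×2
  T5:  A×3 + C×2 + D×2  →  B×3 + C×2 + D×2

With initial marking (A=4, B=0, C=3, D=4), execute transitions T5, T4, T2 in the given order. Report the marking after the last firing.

step 1: fire T5:  (A=4, B=0, C=3, D=4) → (A=1, B=3, C=3, D=4)
step 2: fire T4:  (A=1, B=3, C=3, D=4) → (A=1, B=5, C=1, D=6)
step 3: fire T2:  (A=1, B=5, C=1, D=6) → (A=0, B=5, C=0, D=8)

(A=0, B=5, C=0, D=8)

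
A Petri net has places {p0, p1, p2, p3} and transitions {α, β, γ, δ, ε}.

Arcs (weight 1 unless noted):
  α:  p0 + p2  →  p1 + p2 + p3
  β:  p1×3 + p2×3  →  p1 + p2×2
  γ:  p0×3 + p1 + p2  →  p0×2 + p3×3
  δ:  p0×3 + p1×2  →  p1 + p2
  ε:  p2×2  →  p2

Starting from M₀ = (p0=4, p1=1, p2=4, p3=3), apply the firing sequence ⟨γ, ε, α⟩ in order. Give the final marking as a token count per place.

step 1: fire γ:  (p0=4, p1=1, p2=4, p3=3) → (p0=3, p1=0, p2=3, p3=6)
step 2: fire ε:  (p0=3, p1=0, p2=3, p3=6) → (p0=3, p1=0, p2=2, p3=6)
step 3: fire α:  (p0=3, p1=0, p2=2, p3=6) → (p0=2, p1=1, p2=2, p3=7)

(p0=2, p1=1, p2=2, p3=7)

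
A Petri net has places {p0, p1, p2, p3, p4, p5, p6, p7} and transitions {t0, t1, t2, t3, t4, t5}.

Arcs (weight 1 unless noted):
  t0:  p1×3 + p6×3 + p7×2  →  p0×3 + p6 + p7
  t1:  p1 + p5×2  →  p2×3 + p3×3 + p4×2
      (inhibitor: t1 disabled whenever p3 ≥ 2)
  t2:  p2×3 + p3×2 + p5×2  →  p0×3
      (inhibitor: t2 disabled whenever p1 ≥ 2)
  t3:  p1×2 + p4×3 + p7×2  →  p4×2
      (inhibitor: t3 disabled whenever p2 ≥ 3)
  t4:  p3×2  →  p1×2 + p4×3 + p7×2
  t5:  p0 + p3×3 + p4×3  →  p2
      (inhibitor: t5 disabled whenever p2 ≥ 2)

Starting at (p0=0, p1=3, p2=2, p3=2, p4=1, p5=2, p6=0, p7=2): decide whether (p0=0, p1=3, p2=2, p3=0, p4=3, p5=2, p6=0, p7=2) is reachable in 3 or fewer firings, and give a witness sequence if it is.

step 1: fire t4:  (p0=0, p1=3, p2=2, p3=2, p4=1, p5=2, p6=0, p7=2) → (p0=0, p1=5, p2=2, p3=0, p4=4, p5=2, p6=0, p7=4)
step 2: fire t3:  (p0=0, p1=5, p2=2, p3=0, p4=4, p5=2, p6=0, p7=4) → (p0=0, p1=3, p2=2, p3=0, p4=3, p5=2, p6=0, p7=2)

YES — reachable via ⟨t4, t3⟩ (2 firings)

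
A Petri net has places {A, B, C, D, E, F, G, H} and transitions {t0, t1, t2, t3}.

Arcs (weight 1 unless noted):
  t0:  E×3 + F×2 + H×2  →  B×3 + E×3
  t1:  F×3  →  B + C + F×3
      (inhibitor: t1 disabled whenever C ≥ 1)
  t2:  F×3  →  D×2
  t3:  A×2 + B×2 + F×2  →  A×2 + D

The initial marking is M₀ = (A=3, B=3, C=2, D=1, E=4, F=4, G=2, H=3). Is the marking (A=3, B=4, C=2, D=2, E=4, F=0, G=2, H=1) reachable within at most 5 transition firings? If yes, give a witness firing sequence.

YES — reachable via ⟨t0, t3⟩ (2 firings)

step 1: fire t0:  (A=3, B=3, C=2, D=1, E=4, F=4, G=2, H=3) → (A=3, B=6, C=2, D=1, E=4, F=2, G=2, H=1)
step 2: fire t3:  (A=3, B=6, C=2, D=1, E=4, F=2, G=2, H=1) → (A=3, B=4, C=2, D=2, E=4, F=0, G=2, H=1)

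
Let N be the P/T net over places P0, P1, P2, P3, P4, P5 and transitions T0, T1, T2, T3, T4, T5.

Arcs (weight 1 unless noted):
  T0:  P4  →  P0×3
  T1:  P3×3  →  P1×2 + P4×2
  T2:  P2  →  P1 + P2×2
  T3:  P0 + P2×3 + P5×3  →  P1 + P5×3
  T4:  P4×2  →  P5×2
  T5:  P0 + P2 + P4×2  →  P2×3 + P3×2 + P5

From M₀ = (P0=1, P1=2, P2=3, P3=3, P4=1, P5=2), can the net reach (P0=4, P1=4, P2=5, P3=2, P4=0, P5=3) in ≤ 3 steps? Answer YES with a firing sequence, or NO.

NO — not reachable within 3 firings

depth 0: 1 marking
depth 1: 4 markings reached so far
depth 2: 10 markings reached so far
depth 3: 20 markings reached so far
target is not among the 20 markings reachable within 3 steps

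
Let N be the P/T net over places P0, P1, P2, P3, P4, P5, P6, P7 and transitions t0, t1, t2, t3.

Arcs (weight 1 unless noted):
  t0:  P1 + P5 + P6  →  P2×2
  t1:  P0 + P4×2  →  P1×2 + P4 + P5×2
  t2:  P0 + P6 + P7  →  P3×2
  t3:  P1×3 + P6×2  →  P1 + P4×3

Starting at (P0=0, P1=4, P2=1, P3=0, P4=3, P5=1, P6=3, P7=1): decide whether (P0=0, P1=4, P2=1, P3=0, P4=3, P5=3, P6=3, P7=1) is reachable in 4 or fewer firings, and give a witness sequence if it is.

NO — not reachable within 4 firings

depth 0: 1 marking
depth 1: 3 markings reached so far
depth 2: 4 markings reached so far
depth 3: 4 markings reached so far
(frontier empty at depth 3; search complete)
target is not among the 4 markings reachable within 4 steps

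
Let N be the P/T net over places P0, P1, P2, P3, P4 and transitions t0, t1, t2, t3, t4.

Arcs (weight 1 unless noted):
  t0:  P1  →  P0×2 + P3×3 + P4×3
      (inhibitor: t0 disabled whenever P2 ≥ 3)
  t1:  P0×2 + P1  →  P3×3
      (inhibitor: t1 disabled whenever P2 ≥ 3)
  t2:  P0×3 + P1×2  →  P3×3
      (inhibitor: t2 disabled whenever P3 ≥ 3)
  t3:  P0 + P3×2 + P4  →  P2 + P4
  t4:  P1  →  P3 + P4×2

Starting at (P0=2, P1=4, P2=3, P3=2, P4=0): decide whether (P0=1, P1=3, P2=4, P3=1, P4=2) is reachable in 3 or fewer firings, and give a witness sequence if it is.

step 1: fire t4:  (P0=2, P1=4, P2=3, P3=2, P4=0) → (P0=2, P1=3, P2=3, P3=3, P4=2)
step 2: fire t3:  (P0=2, P1=3, P2=3, P3=3, P4=2) → (P0=1, P1=3, P2=4, P3=1, P4=2)

YES — reachable via ⟨t4, t3⟩ (2 firings)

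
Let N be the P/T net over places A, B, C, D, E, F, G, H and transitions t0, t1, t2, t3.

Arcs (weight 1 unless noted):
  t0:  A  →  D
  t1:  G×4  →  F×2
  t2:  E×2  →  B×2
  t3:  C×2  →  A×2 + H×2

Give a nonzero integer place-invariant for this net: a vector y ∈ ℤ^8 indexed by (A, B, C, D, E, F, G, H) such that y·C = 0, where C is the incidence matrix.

Incidence matrix C (rows=places, cols=transitions):
       t0   t1   t2   t3
    A  -1    0    0    2
    B   0    0    2    0
    C   0    0    0   -2
    D   1    0    0    0
    E   0    0   -2    0
    F   0    2    0    0
    G   0   -4    0    0
    H   0    0    0    2

Candidate y = [1, 0, 1, 1, 0, 0, 0, 0]; check y·C column-wise:
  col t0: 1·-1 + 1·0 + 1·1 = 0
  col t1: 1·0 + 1·0 + 1·0 + 0·2 + 0·-4 = 0
  col t2: 1·0 + 0·2 + 1·0 + 1·0 + 0·-2 = 0
  col t3: 1·2 + 1·-2 + 1·0 + 0·2 = 0

y = (A:1, B:0, C:1, D:1, E:0, F:0, G:0, H:0)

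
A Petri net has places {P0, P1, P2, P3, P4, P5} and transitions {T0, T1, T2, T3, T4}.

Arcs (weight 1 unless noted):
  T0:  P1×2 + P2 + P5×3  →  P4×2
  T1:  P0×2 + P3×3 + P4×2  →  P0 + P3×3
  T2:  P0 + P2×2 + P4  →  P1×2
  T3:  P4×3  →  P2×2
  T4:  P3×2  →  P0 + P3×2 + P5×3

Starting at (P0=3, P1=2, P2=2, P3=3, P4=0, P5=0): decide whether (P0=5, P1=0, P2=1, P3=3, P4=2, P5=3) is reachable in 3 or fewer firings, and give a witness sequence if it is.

step 1: fire T4:  (P0=3, P1=2, P2=2, P3=3, P4=0, P5=0) → (P0=4, P1=2, P2=2, P3=3, P4=0, P5=3)
step 2: fire T0:  (P0=4, P1=2, P2=2, P3=3, P4=0, P5=3) → (P0=4, P1=0, P2=1, P3=3, P4=2, P5=0)
step 3: fire T4:  (P0=4, P1=0, P2=1, P3=3, P4=2, P5=0) → (P0=5, P1=0, P2=1, P3=3, P4=2, P5=3)

YES — reachable via ⟨T4, T0, T4⟩ (3 firings)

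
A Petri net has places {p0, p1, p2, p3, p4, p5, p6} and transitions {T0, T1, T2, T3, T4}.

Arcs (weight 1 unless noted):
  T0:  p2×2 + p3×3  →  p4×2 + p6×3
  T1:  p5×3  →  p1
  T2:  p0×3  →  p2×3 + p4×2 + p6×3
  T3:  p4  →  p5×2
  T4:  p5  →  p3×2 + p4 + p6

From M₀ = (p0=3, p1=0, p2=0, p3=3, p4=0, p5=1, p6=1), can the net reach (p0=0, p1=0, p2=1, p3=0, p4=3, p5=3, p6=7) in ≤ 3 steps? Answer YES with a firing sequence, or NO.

step 1: fire T2:  (p0=3, p1=0, p2=0, p3=3, p4=0, p5=1, p6=1) → (p0=0, p1=0, p2=3, p3=3, p4=2, p5=1, p6=4)
step 2: fire T0:  (p0=0, p1=0, p2=3, p3=3, p4=2, p5=1, p6=4) → (p0=0, p1=0, p2=1, p3=0, p4=4, p5=1, p6=7)
step 3: fire T3:  (p0=0, p1=0, p2=1, p3=0, p4=4, p5=1, p6=7) → (p0=0, p1=0, p2=1, p3=0, p4=3, p5=3, p6=7)

YES — reachable via ⟨T2, T0, T3⟩ (3 firings)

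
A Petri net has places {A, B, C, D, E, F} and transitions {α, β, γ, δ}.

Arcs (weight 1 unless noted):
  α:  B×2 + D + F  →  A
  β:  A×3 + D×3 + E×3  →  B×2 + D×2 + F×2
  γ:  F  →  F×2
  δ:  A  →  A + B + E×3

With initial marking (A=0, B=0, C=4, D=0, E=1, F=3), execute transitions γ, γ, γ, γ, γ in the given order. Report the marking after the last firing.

step 1: fire γ:  (A=0, B=0, C=4, D=0, E=1, F=3) → (A=0, B=0, C=4, D=0, E=1, F=4)
step 2: fire γ:  (A=0, B=0, C=4, D=0, E=1, F=4) → (A=0, B=0, C=4, D=0, E=1, F=5)
step 3: fire γ:  (A=0, B=0, C=4, D=0, E=1, F=5) → (A=0, B=0, C=4, D=0, E=1, F=6)
step 4: fire γ:  (A=0, B=0, C=4, D=0, E=1, F=6) → (A=0, B=0, C=4, D=0, E=1, F=7)
step 5: fire γ:  (A=0, B=0, C=4, D=0, E=1, F=7) → (A=0, B=0, C=4, D=0, E=1, F=8)

(A=0, B=0, C=4, D=0, E=1, F=8)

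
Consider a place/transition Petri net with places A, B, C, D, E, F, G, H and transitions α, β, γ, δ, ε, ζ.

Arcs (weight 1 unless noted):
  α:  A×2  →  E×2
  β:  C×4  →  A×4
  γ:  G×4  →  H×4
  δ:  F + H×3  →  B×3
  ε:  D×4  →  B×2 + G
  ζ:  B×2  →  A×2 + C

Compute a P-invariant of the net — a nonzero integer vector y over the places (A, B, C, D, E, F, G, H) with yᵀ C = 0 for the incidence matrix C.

Incidence matrix C (rows=places, cols=transitions):
        α    β    γ    δ    ε    ζ
    A  -2    4    0    0    0    2
    B   0    0    0    3    2   -2
    C   0   -4    0    0    0    1
    D   0    0    0    0   -4    0
    E   2    0    0    0    0    0
    F   0    0    0   -1    0    0
    G   0    0   -4    0    1    0
    H   0    0    4   -3    0    0

Candidate y = [4, 6, 4, 3, 4, 18, 0, 0]; check y·C column-wise:
  col α: 4·-2 + 6·0 + 4·0 + 3·0 + 4·2 + 18·0 = 0
  col β: 4·4 + 6·0 + 4·-4 + 3·0 + 4·0 + 18·0 = 0
  col γ: 4·0 + 6·0 + 4·0 + 3·0 + 4·0 + 18·0 + 0·-4 + 0·4 = 0
  col δ: 4·0 + 6·3 + 4·0 + 3·0 + 4·0 + 18·-1 + 0·-3 = 0
  col ε: 4·0 + 6·2 + 4·0 + 3·-4 + 4·0 + 18·0 + 0·1 = 0
  col ζ: 4·2 + 6·-2 + 4·1 + 3·0 + 4·0 + 18·0 = 0

y = (A:4, B:6, C:4, D:3, E:4, F:18, G:0, H:0)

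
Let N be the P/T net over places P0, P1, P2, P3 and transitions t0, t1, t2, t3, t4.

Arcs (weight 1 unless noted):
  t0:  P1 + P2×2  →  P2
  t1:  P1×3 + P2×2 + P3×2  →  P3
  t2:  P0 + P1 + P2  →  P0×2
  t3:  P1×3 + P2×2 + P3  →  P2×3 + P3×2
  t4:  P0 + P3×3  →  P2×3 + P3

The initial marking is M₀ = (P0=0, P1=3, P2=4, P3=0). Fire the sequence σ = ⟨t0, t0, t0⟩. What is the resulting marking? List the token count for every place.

step 1: fire t0:  (P0=0, P1=3, P2=4, P3=0) → (P0=0, P1=2, P2=3, P3=0)
step 2: fire t0:  (P0=0, P1=2, P2=3, P3=0) → (P0=0, P1=1, P2=2, P3=0)
step 3: fire t0:  (P0=0, P1=1, P2=2, P3=0) → (P0=0, P1=0, P2=1, P3=0)

(P0=0, P1=0, P2=1, P3=0)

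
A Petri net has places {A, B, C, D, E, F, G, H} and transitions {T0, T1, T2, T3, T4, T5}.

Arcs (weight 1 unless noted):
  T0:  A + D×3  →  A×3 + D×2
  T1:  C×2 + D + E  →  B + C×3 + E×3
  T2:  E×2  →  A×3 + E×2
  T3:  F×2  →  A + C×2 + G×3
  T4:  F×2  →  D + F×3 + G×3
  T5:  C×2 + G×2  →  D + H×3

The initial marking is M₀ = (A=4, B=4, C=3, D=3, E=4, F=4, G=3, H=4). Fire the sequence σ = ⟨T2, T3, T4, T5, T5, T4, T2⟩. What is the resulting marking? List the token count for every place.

(A=11, B=4, C=1, D=7, E=4, F=4, G=8, H=10)

step 1: fire T2:  (A=4, B=4, C=3, D=3, E=4, F=4, G=3, H=4) → (A=7, B=4, C=3, D=3, E=4, F=4, G=3, H=4)
step 2: fire T3:  (A=7, B=4, C=3, D=3, E=4, F=4, G=3, H=4) → (A=8, B=4, C=5, D=3, E=4, F=2, G=6, H=4)
step 3: fire T4:  (A=8, B=4, C=5, D=3, E=4, F=2, G=6, H=4) → (A=8, B=4, C=5, D=4, E=4, F=3, G=9, H=4)
step 4: fire T5:  (A=8, B=4, C=5, D=4, E=4, F=3, G=9, H=4) → (A=8, B=4, C=3, D=5, E=4, F=3, G=7, H=7)
step 5: fire T5:  (A=8, B=4, C=3, D=5, E=4, F=3, G=7, H=7) → (A=8, B=4, C=1, D=6, E=4, F=3, G=5, H=10)
step 6: fire T4:  (A=8, B=4, C=1, D=6, E=4, F=3, G=5, H=10) → (A=8, B=4, C=1, D=7, E=4, F=4, G=8, H=10)
step 7: fire T2:  (A=8, B=4, C=1, D=7, E=4, F=4, G=8, H=10) → (A=11, B=4, C=1, D=7, E=4, F=4, G=8, H=10)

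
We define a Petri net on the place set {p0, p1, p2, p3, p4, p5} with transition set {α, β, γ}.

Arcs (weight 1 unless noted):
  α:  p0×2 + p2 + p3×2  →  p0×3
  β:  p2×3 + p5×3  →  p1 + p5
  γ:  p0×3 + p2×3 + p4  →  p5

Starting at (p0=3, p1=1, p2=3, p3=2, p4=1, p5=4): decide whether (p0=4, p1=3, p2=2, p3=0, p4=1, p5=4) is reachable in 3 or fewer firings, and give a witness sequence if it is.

NO — not reachable within 3 firings

depth 0: 1 marking
depth 1: 4 markings reached so far
depth 2: 4 markings reached so far
(frontier empty at depth 2; search complete)
target is not among the 4 markings reachable within 3 steps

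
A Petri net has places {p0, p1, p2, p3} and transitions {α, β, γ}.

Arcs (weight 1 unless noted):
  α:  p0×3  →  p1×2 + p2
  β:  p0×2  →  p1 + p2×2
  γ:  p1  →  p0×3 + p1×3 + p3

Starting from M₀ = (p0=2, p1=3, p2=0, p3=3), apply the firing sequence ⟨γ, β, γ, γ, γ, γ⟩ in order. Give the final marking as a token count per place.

step 1: fire γ:  (p0=2, p1=3, p2=0, p3=3) → (p0=5, p1=5, p2=0, p3=4)
step 2: fire β:  (p0=5, p1=5, p2=0, p3=4) → (p0=3, p1=6, p2=2, p3=4)
step 3: fire γ:  (p0=3, p1=6, p2=2, p3=4) → (p0=6, p1=8, p2=2, p3=5)
step 4: fire γ:  (p0=6, p1=8, p2=2, p3=5) → (p0=9, p1=10, p2=2, p3=6)
step 5: fire γ:  (p0=9, p1=10, p2=2, p3=6) → (p0=12, p1=12, p2=2, p3=7)
step 6: fire γ:  (p0=12, p1=12, p2=2, p3=7) → (p0=15, p1=14, p2=2, p3=8)

(p0=15, p1=14, p2=2, p3=8)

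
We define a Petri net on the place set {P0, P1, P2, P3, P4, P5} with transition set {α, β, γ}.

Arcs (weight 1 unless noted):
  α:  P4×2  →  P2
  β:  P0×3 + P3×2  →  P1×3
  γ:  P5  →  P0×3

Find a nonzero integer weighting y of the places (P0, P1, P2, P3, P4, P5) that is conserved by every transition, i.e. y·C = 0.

Incidence matrix C (rows=places, cols=transitions):
        α    β    γ
   P0   0   -3    3
   P1   0    3    0
   P2   1    0    0
   P3   0   -2    0
   P4  -2    0    0
   P5   0    0   -1

Candidate y = [0, 2, 0, 3, 0, 0]; check y·C column-wise:
  col α: 2·0 + 0·1 + 3·0 + 0·-2 = 0
  col β: 0·-3 + 2·3 + 3·-2 = 0
  col γ: 0·3 + 2·0 + 3·0 + 0·-1 = 0

y = (P0:0, P1:2, P2:0, P3:3, P4:0, P5:0)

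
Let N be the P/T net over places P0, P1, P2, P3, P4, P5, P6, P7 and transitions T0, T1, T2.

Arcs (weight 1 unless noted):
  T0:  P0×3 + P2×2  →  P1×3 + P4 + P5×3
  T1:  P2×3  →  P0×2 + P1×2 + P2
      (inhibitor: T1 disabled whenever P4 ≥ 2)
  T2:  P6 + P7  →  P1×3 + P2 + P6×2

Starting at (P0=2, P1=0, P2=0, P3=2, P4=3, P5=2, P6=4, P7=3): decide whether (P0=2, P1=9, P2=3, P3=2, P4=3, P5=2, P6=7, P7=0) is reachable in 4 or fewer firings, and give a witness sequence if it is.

YES — reachable via ⟨T2, T2, T2⟩ (3 firings)

step 1: fire T2:  (P0=2, P1=0, P2=0, P3=2, P4=3, P5=2, P6=4, P7=3) → (P0=2, P1=3, P2=1, P3=2, P4=3, P5=2, P6=5, P7=2)
step 2: fire T2:  (P0=2, P1=3, P2=1, P3=2, P4=3, P5=2, P6=5, P7=2) → (P0=2, P1=6, P2=2, P3=2, P4=3, P5=2, P6=6, P7=1)
step 3: fire T2:  (P0=2, P1=6, P2=2, P3=2, P4=3, P5=2, P6=6, P7=1) → (P0=2, P1=9, P2=3, P3=2, P4=3, P5=2, P6=7, P7=0)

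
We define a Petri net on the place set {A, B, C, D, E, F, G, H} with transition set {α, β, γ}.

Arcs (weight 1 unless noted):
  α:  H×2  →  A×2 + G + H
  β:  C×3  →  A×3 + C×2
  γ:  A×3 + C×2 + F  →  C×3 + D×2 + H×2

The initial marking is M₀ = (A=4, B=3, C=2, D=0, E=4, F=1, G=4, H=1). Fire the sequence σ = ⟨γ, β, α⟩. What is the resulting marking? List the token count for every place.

(A=6, B=3, C=2, D=2, E=4, F=0, G=5, H=2)

step 1: fire γ:  (A=4, B=3, C=2, D=0, E=4, F=1, G=4, H=1) → (A=1, B=3, C=3, D=2, E=4, F=0, G=4, H=3)
step 2: fire β:  (A=1, B=3, C=3, D=2, E=4, F=0, G=4, H=3) → (A=4, B=3, C=2, D=2, E=4, F=0, G=4, H=3)
step 3: fire α:  (A=4, B=3, C=2, D=2, E=4, F=0, G=4, H=3) → (A=6, B=3, C=2, D=2, E=4, F=0, G=5, H=2)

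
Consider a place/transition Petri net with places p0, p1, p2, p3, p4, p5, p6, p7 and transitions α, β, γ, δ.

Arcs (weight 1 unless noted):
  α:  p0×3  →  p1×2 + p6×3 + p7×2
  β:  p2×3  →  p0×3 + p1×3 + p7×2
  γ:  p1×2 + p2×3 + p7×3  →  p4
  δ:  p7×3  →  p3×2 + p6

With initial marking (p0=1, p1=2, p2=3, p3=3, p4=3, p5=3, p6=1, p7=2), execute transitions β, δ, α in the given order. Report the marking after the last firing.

step 1: fire β:  (p0=1, p1=2, p2=3, p3=3, p4=3, p5=3, p6=1, p7=2) → (p0=4, p1=5, p2=0, p3=3, p4=3, p5=3, p6=1, p7=4)
step 2: fire δ:  (p0=4, p1=5, p2=0, p3=3, p4=3, p5=3, p6=1, p7=4) → (p0=4, p1=5, p2=0, p3=5, p4=3, p5=3, p6=2, p7=1)
step 3: fire α:  (p0=4, p1=5, p2=0, p3=5, p4=3, p5=3, p6=2, p7=1) → (p0=1, p1=7, p2=0, p3=5, p4=3, p5=3, p6=5, p7=3)

(p0=1, p1=7, p2=0, p3=5, p4=3, p5=3, p6=5, p7=3)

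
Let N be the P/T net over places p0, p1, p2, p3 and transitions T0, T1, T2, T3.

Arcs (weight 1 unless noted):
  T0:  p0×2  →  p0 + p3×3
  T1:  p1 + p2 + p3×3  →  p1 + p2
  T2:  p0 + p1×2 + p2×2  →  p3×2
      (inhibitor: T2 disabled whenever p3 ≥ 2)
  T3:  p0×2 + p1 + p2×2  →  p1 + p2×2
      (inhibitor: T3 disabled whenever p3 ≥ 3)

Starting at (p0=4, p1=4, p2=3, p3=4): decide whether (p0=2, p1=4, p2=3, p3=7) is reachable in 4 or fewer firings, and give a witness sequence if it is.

YES — reachable via ⟨T0, T0, T1⟩ (3 firings)

step 1: fire T0:  (p0=4, p1=4, p2=3, p3=4) → (p0=3, p1=4, p2=3, p3=7)
step 2: fire T0:  (p0=3, p1=4, p2=3, p3=7) → (p0=2, p1=4, p2=3, p3=10)
step 3: fire T1:  (p0=2, p1=4, p2=3, p3=10) → (p0=2, p1=4, p2=3, p3=7)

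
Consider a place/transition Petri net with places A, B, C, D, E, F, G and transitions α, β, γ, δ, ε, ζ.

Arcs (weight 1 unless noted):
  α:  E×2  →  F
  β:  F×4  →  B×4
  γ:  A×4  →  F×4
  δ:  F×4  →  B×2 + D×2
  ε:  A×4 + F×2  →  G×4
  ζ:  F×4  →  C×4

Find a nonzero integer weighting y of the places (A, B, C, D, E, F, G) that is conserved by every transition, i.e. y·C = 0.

y = (A:2, B:2, C:2, D:2, E:1, F:2, G:3)

Incidence matrix C (rows=places, cols=transitions):
        α    β    γ    δ    ε    ζ
    A   0    0   -4    0   -4    0
    B   0    4    0    2    0    0
    C   0    0    0    0    0    4
    D   0    0    0    2    0    0
    E  -2    0    0    0    0    0
    F   1   -4    4   -4   -2   -4
    G   0    0    0    0    4    0

Candidate y = [2, 2, 2, 2, 1, 2, 3]; check y·C column-wise:
  col α: 2·0 + 2·0 + 2·0 + 2·0 + 1·-2 + 2·1 + 3·0 = 0
  col β: 2·0 + 2·4 + 2·0 + 2·0 + 1·0 + 2·-4 + 3·0 = 0
  col γ: 2·-4 + 2·0 + 2·0 + 2·0 + 1·0 + 2·4 + 3·0 = 0
  col δ: 2·0 + 2·2 + 2·0 + 2·2 + 1·0 + 2·-4 + 3·0 = 0
  col ε: 2·-4 + 2·0 + 2·0 + 2·0 + 1·0 + 2·-2 + 3·4 = 0
  col ζ: 2·0 + 2·0 + 2·4 + 2·0 + 1·0 + 2·-4 + 3·0 = 0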